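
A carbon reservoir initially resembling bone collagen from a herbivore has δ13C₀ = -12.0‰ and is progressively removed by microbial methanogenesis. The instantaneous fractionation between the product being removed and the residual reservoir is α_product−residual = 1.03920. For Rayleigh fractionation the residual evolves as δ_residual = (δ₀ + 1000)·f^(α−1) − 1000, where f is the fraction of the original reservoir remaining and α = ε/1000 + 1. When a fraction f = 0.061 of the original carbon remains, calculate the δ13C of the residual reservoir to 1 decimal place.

-114.6‰

Rayleigh residual: δ_res = (δ₀ + 1000)·f^(α−1) − 1000
α − 1 = 0.03920
f^(α−1) = 0.061^(0.03920) = 0.896159
δ_res = (-12.0 + 1000) × 0.896159 − 1000 = 885.405 − 1000 = -114.60‰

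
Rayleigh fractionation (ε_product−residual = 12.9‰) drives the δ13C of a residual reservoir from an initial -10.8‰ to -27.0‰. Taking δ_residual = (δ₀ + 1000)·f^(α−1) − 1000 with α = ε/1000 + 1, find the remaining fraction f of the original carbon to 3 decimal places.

0.278

α − 1 = ε/1000 = 0.0129
(δ_res + 1000)/(δ₀ + 1000) = (-27.0 + 1000)/(-10.8 + 1000) = 973.0/989.2 = 0.983623
f = 0.983623^(1/0.0129) = exp(ln(0.983623)/0.0129) = exp(-0.01651/0.0129)
f = exp(-1.2800) = 0.2780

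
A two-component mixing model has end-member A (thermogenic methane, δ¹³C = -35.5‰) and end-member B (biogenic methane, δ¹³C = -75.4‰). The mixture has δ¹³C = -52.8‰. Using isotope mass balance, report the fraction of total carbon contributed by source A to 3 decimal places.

0.566

δ_mix = f_A·δ_A + (1 − f_A)·δ_B  ⇒  f_A = (δ_mix − δ_B)/(δ_A − δ_B)
f_A = (-52.8 − (-75.4)) / (-35.5 − (-75.4))
f_A = 22.6 / 39.9 = 0.5664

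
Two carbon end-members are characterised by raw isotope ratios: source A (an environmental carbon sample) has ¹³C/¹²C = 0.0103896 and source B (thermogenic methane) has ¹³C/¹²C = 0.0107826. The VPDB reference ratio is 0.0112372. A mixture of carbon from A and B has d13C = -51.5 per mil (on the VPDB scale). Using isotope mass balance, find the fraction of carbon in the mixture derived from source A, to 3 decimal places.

δ_A = (0.0103896/0.0112372 − 1)×1000 = (0.924572 − 1)×1000 = -75.428 per mil
δ_B = (0.0107826/0.0112372 − 1)×1000 = (0.959545 − 1)×1000 = -40.455 per mil
f_A = (δ_mix − δ_B)/(δ_A − δ_B) = (-51.5 − (-40.455))/(-75.428 − (-40.455))
f_A = -11.045 / -34.973 = 0.3158

0.316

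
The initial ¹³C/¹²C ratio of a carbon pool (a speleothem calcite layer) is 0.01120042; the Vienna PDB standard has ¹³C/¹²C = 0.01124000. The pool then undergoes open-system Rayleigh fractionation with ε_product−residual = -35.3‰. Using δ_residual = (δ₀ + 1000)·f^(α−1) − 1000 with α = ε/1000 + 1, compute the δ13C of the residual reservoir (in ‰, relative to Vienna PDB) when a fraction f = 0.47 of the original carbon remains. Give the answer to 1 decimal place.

23.4‰

δ₀ = (0.01120042/0.01124000 − 1)×1000 = (0.996479 − 1)×1000 = -3.521‰
α − 1 = ε/1000 = -0.0353
f^(α−1) = 0.47^(-0.0353) = 1.027011
δ_res = (-3.521 + 1000) × 1.027011 − 1000 = 1023.394 − 1000 = 23.39‰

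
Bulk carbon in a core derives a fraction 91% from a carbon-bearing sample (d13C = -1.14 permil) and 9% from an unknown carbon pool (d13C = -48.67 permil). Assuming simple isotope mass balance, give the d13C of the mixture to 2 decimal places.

δ_mix = f_A·δ_A + f_B·δ_B
δ_mix = 0.91 × (-1.14) + 0.09 × (-48.67)
δ_mix = -1.037 + -4.380 = -5.418 permil

-5.42 permil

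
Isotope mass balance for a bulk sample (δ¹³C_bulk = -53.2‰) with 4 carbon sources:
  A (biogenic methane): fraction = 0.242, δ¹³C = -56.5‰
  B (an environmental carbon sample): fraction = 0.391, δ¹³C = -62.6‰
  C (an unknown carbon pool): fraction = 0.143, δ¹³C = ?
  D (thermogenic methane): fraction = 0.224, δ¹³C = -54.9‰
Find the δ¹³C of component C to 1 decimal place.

Isotope mass balance: δ_bulk = Σ fᵢ·δᵢ.
-53.2 = 0.242×(-56.5) + 0.391×(-62.6) + 0.143×δ_C + 0.224×(-54.9)
0.143·δ_C = -53.2 − (-50.447) = -2.753
δ_C = -2.753 / 0.143 = -19.25‰

-19.3‰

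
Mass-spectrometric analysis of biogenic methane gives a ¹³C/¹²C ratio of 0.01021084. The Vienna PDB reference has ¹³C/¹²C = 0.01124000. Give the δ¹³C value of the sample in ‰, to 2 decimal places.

-91.56‰

δ¹³C = (R_sample / R_standard − 1) × 1000
R_sample / R_standard = 0.01021084 / 0.01124000 = 0.908438
δ¹³C = (0.908438 − 1) × 1000 = -91.562‰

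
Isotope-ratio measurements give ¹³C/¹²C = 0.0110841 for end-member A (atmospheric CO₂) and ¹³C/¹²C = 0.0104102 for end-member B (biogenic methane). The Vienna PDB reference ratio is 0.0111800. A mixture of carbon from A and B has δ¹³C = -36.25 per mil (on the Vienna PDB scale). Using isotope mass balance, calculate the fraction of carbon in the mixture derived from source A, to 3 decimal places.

δ_A = (0.0110841/0.0111800 − 1)×1000 = (0.991422 − 1)×1000 = -8.578 per mil
δ_B = (0.0104102/0.0111800 − 1)×1000 = (0.931145 − 1)×1000 = -68.855 per mil
f_A = (δ_mix − δ_B)/(δ_A − δ_B) = (-36.25 − (-68.855))/(-8.578 − (-68.855))
f_A = 32.605 / 60.277 = 0.5409

0.541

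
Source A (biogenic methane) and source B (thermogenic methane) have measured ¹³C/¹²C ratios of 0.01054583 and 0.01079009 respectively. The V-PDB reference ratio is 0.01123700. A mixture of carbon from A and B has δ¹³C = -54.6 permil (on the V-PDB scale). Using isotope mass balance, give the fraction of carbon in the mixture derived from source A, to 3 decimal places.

0.682

δ_A = (0.01054583/0.01123700 − 1)×1000 = (0.938492 − 1)×1000 = -61.508 permil
δ_B = (0.01079009/0.01123700 − 1)×1000 = (0.960229 − 1)×1000 = -39.771 permil
f_A = (δ_mix − δ_B)/(δ_A − δ_B) = (-54.6 − (-39.771))/(-61.508 − (-39.771))
f_A = -14.829 / -21.737 = 0.6822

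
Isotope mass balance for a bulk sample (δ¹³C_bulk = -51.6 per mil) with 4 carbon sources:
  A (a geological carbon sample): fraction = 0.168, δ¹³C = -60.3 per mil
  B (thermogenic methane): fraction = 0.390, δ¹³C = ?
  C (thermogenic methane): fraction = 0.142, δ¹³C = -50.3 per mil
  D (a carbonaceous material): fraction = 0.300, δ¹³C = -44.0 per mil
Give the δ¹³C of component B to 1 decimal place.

Isotope mass balance: δ_bulk = Σ fᵢ·δᵢ.
-51.6 = 0.168×(-60.3) + 0.390×δ_B + 0.142×(-50.3) + 0.300×(-44.0)
0.390·δ_B = -51.6 − (-30.473) = -21.127
δ_B = -21.127 / 0.390 = -54.17 per mil

-54.2 per mil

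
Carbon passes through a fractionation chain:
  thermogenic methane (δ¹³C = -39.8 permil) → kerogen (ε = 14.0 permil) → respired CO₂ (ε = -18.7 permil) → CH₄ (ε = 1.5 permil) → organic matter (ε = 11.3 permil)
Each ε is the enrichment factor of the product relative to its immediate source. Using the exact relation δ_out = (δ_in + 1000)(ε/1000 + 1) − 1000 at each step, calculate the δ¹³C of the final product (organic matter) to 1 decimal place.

-32.3 permil

step 1: δ = (-39.80 + 1000)·(14.0/1000 + 1) − 1000 = -26.36 permil
step 2: δ = (-26.36 + 1000)·(-18.7/1000 + 1) − 1000 = -44.56 permil
step 3: δ = (-44.56 + 1000)·(1.5/1000 + 1) − 1000 = -43.13 permil
step 4: δ = (-43.13 + 1000)·(11.3/1000 + 1) − 1000 = -32.32 permil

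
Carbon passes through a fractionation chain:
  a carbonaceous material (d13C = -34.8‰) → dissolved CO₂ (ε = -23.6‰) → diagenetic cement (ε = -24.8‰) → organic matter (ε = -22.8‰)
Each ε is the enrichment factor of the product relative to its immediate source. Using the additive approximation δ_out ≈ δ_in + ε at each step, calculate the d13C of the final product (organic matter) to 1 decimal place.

-106.0‰

step 1: δ ≈ -34.8 + (-23.6) = -58.4‰
step 2: δ ≈ -58.4 + (-24.8) = -83.2‰
step 3: δ ≈ -83.2 + (-22.8) = -106.0‰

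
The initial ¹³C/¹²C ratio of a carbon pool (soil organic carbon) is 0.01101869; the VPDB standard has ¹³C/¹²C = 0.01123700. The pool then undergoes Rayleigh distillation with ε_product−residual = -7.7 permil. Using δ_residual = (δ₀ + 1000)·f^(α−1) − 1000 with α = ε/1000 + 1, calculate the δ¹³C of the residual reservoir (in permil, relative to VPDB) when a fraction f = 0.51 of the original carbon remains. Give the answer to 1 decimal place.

δ₀ = (0.01101869/0.01123700 − 1)×1000 = (0.980572 − 1)×1000 = -19.428 permil
α − 1 = ε/1000 = -0.0077
f^(α−1) = 0.51^(-0.0077) = 1.005198
δ_res = (-19.428 + 1000) × 1.005198 − 1000 = 985.669 − 1000 = -14.33 permil

-14.3 permil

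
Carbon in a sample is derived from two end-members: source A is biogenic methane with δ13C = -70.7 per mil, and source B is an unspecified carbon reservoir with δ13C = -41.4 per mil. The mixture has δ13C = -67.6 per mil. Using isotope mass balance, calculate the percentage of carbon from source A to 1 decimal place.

δ_mix = f_A·δ_A + (1 − f_A)·δ_B  ⇒  f_A = (δ_mix − δ_B)/(δ_A − δ_B)
f_A = (-67.6 − (-41.4)) / (-70.7 − (-41.4))
f_A = -26.2 / -29.3 = 0.8942

89.4%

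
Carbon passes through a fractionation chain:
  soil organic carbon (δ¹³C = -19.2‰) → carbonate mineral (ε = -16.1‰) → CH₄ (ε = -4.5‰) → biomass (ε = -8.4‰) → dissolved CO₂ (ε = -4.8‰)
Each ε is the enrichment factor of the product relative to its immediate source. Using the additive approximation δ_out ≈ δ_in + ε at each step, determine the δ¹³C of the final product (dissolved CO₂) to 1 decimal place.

step 1: δ ≈ -19.2 + (-16.1) = -35.3‰
step 2: δ ≈ -35.3 + (-4.5) = -39.8‰
step 3: δ ≈ -39.8 + (-8.4) = -48.2‰
step 4: δ ≈ -48.2 + (-4.8) = -53.0‰

-53.0‰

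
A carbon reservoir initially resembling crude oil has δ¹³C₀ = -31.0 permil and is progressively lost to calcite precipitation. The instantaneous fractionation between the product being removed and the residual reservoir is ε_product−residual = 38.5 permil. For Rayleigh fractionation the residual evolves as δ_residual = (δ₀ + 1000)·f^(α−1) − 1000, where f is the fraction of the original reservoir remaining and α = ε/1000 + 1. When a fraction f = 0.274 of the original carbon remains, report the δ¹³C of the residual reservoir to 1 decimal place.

Rayleigh residual: δ_res = (δ₀ + 1000)·f^(α−1) − 1000
α = ε/1000 + 1 = 1.03850, so α − 1 = 0.03850
f^(α−1) = 0.274^(0.03850) = 0.951379
δ_res = (-31.0 + 1000) × 0.951379 − 1000 = 921.886 − 1000 = -78.11 permil

-78.1 permil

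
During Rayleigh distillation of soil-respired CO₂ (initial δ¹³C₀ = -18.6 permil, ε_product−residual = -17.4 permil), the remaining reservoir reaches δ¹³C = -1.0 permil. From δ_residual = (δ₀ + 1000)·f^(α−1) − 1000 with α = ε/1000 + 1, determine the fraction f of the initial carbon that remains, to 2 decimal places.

0.36

α − 1 = ε/1000 = -0.0174
(δ_res + 1000)/(δ₀ + 1000) = (-1.0 + 1000)/(-18.6 + 1000) = 999.0/981.4 = 1.017934
f = 1.017934^(1/-0.0174) = exp(ln(1.017934)/-0.0174) = exp(0.01777/-0.0174)
f = exp(-1.0215) = 0.3600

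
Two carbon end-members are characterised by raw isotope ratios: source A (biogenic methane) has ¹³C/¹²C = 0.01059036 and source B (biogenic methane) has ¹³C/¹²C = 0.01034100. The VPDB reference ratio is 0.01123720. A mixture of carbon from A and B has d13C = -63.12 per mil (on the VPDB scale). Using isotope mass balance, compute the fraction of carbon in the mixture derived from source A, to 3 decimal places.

δ_A = (0.01059036/0.01123720 − 1)×1000 = (0.942438 − 1)×1000 = -57.562 per mil
δ_B = (0.01034100/0.01123720 − 1)×1000 = (0.920247 − 1)×1000 = -79.753 per mil
f_A = (δ_mix − δ_B)/(δ_A − δ_B) = (-63.12 − (-79.753))/(-57.562 − (-79.753))
f_A = 16.633 / 22.191 = 0.7496

0.750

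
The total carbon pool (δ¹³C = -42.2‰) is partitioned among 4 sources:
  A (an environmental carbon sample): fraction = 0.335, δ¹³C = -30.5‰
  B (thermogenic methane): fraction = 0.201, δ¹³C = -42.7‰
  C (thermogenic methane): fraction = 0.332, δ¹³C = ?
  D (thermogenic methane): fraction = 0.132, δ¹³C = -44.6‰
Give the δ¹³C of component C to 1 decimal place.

Isotope mass balance: δ_bulk = Σ fᵢ·δᵢ.
-42.2 = 0.335×(-30.5) + 0.201×(-42.7) + 0.332×δ_C + 0.132×(-44.6)
0.332·δ_C = -42.2 − (-24.687) = -17.513
δ_C = -17.513 / 0.332 = -52.75‰

-52.7‰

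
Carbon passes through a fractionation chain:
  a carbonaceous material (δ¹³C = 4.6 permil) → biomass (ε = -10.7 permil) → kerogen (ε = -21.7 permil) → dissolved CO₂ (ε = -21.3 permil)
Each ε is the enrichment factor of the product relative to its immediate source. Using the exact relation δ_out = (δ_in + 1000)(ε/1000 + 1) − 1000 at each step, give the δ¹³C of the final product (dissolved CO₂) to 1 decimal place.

step 1: δ = (4.60 + 1000)·(-10.7/1000 + 1) − 1000 = -6.15 permil
step 2: δ = (-6.15 + 1000)·(-21.7/1000 + 1) − 1000 = -27.72 permil
step 3: δ = (-27.72 + 1000)·(-21.3/1000 + 1) − 1000 = -48.43 permil

-48.4 permil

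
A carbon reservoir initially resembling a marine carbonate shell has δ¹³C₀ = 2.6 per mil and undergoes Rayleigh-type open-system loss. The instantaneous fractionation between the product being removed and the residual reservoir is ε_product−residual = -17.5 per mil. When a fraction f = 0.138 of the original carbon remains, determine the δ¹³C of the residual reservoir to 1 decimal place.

Rayleigh residual: δ_res = (δ₀ + 1000)·f^(α−1) − 1000
α = ε/1000 + 1 = 0.98250, so α − 1 = -0.01750
f^(α−1) = 0.138^(-0.01750) = 1.035266
δ_res = (2.6 + 1000) × 1.035266 − 1000 = 1037.958 − 1000 = 37.96 per mil

38.0 per mil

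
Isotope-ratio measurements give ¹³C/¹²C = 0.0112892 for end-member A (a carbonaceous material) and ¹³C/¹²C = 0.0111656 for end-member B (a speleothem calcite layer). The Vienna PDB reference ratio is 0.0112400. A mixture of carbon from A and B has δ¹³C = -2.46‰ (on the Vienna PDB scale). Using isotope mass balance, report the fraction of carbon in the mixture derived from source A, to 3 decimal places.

δ_A = (0.0112892/0.0112400 − 1)×1000 = (1.004377 − 1)×1000 = 4.377‰
δ_B = (0.0111656/0.0112400 − 1)×1000 = (0.993381 − 1)×1000 = -6.619‰
f_A = (δ_mix − δ_B)/(δ_A − δ_B) = (-2.46 − (-6.619))/(4.377 − (-6.619))
f_A = 4.159 / 10.996 = 0.3782

0.378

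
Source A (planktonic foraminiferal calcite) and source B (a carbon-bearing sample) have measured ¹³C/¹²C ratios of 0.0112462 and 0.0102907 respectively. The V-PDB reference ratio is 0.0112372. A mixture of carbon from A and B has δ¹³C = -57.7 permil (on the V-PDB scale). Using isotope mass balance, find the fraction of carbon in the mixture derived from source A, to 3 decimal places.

δ_A = (0.0112462/0.0112372 − 1)×1000 = (1.000801 − 1)×1000 = 0.801 permil
δ_B = (0.0102907/0.0112372 − 1)×1000 = (0.915771 − 1)×1000 = -84.229 permil
f_A = (δ_mix − δ_B)/(δ_A − δ_B) = (-57.7 − (-84.229))/(0.801 − (-84.229))
f_A = 26.529 / 85.030 = 0.3120

0.312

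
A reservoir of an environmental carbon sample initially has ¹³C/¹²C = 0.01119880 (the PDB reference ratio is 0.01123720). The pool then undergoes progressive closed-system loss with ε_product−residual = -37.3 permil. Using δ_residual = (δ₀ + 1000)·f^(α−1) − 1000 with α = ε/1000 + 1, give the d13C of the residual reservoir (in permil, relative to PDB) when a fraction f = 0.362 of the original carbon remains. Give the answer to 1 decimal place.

35.1 permil

δ₀ = (0.01119880/0.01123720 − 1)×1000 = (0.996583 − 1)×1000 = -3.417 permil
α − 1 = ε/1000 = -0.0373
f^(α−1) = 0.362^(-0.0373) = 1.038628
δ_res = (-3.417 + 1000) × 1.038628 − 1000 = 1035.079 − 1000 = 35.08 permil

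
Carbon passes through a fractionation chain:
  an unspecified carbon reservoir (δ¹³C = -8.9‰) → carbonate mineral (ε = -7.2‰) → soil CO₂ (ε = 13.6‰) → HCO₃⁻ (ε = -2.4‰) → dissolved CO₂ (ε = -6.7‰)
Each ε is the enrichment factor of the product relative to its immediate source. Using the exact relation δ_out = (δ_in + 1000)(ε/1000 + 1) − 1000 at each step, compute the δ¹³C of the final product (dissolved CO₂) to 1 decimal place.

step 1: δ = (-8.90 + 1000)·(-7.2/1000 + 1) − 1000 = -16.04‰
step 2: δ = (-16.04 + 1000)·(13.6/1000 + 1) − 1000 = -2.65‰
step 3: δ = (-2.65 + 1000)·(-2.4/1000 + 1) − 1000 = -5.05‰
step 4: δ = (-5.05 + 1000)·(-6.7/1000 + 1) − 1000 = -11.71‰

-11.7‰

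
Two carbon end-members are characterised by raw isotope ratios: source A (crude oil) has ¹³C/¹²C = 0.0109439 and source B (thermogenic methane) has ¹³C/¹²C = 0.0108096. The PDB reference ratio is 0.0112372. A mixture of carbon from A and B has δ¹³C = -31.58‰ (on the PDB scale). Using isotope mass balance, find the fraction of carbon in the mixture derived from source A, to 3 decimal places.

δ_A = (0.0109439/0.0112372 − 1)×1000 = (0.973899 − 1)×1000 = -26.101‰
δ_B = (0.0108096/0.0112372 − 1)×1000 = (0.961948 − 1)×1000 = -38.052‰
f_A = (δ_mix − δ_B)/(δ_A − δ_B) = (-31.58 − (-38.052))/(-26.101 − (-38.052))
f_A = 6.472 / 11.951 = 0.5415

0.542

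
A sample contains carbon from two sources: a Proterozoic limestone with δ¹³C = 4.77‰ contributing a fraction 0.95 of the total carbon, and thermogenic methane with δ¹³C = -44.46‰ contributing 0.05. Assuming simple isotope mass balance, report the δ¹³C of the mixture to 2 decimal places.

δ_mix = f_A·δ_A + f_B·δ_B
δ_mix = 0.95 × (4.77) + 0.05 × (-44.46)
δ_mix = 4.531 + -2.223 = 2.308‰

2.31‰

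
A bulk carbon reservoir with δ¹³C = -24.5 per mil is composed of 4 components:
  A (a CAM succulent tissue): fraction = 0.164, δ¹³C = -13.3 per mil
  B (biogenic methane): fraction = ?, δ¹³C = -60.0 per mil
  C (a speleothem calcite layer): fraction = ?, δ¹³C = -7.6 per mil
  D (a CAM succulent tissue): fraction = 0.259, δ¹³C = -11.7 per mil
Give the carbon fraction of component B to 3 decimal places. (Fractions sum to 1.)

0.284

Let f_B and f_C be the unknown fractions; fractions sum to 1 so f_B + f_C = 0.577.
Mass balance: Σ fᵢ·δᵢ = δ_bulk ⇒ f_B·(-60.0) + f_C·(-7.6) = -24.5 − (-5.212) = -19.288
Substitute f_C = 0.577 − f_B:
f_B·(-60.0 − -7.6) = -19.288 − 0.577×(-7.6) = -14.903
f_B = -14.903 / -52.4 = 0.2844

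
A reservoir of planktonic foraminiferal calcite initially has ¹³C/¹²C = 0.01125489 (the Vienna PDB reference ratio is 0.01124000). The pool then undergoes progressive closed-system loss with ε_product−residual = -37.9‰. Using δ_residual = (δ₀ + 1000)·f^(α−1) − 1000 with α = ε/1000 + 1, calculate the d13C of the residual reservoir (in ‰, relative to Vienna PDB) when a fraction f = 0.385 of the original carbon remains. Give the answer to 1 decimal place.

δ₀ = (0.01125489/0.01124000 − 1)×1000 = (1.001325 − 1)×1000 = 1.325‰
α − 1 = ε/1000 = -0.0379
f^(α−1) = 0.385^(-0.0379) = 1.036838
δ_res = (1.325 + 1000) × 1.036838 − 1000 = 1038.212 − 1000 = 38.21‰

38.2‰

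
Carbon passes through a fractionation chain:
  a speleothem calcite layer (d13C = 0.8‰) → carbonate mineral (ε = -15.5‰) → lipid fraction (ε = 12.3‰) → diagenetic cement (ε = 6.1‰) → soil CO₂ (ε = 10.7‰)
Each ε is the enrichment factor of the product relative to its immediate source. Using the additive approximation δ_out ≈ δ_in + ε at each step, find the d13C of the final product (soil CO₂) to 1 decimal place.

14.4‰

step 1: δ ≈ 0.8 + (-15.5) = -14.7‰
step 2: δ ≈ -14.7 + (12.3) = -2.4‰
step 3: δ ≈ -2.4 + (6.1) = 3.7‰
step 4: δ ≈ 3.7 + (10.7) = 14.4‰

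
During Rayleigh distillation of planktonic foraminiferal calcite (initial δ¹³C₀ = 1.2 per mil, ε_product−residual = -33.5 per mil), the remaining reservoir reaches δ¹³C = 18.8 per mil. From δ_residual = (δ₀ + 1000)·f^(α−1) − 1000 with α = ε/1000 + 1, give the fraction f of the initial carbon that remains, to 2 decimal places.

α − 1 = ε/1000 = -0.0335
(δ_res + 1000)/(δ₀ + 1000) = (18.8 + 1000)/(1.2 + 1000) = 1018.8/1001.2 = 1.017579
f = 1.017579^(1/-0.0335) = exp(ln(1.017579)/-0.0335) = exp(0.01743/-0.0335)
f = exp(-0.5202) = 0.5944

0.59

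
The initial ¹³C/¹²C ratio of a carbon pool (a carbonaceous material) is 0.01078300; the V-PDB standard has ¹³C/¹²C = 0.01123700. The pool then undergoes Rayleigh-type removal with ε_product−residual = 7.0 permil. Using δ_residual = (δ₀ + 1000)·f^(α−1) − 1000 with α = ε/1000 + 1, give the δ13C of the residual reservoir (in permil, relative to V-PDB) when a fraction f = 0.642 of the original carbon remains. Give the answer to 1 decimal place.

-43.4 permil

δ₀ = (0.01078300/0.01123700 − 1)×1000 = (0.959598 − 1)×1000 = -40.402 permil
α − 1 = ε/1000 = 0.0070
f^(α−1) = 0.642^(0.0070) = 0.996903
δ_res = (-40.402 + 1000) × 0.996903 − 1000 = 956.626 − 1000 = -43.37 permil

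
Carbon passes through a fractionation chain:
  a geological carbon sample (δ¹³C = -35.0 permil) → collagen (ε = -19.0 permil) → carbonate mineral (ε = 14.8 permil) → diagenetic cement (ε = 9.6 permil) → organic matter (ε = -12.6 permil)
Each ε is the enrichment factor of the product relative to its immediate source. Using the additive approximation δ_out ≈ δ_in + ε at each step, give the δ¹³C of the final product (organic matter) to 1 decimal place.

-42.2 permil

step 1: δ ≈ -35.0 + (-19.0) = -54.0 permil
step 2: δ ≈ -54.0 + (14.8) = -39.2 permil
step 3: δ ≈ -39.2 + (9.6) = -29.6 permil
step 4: δ ≈ -29.6 + (-12.6) = -42.2 permil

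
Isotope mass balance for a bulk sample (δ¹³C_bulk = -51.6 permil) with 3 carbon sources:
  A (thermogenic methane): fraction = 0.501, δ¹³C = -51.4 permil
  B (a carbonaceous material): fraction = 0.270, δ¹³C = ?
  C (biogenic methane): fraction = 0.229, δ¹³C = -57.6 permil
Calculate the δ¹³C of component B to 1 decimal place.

Isotope mass balance: δ_bulk = Σ fᵢ·δᵢ.
-51.6 = 0.501×(-51.4) + 0.270×δ_B + 0.229×(-57.6)
0.270·δ_B = -51.6 − (-38.942) = -12.658
δ_B = -12.658 / 0.270 = -46.88 permil

-46.9 permil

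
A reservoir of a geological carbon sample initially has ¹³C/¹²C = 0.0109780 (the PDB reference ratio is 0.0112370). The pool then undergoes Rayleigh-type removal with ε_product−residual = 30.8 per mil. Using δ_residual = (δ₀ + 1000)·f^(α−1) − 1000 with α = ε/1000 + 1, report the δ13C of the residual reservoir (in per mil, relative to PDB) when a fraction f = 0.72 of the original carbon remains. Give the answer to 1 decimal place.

δ₀ = (0.0109780/0.0112370 − 1)×1000 = (0.976951 − 1)×1000 = -23.049 per mil
α − 1 = ε/1000 = 0.0308
f^(α−1) = 0.72^(0.0308) = 0.989933
δ_res = (-23.049 + 1000) × 0.989933 − 1000 = 967.116 − 1000 = -32.88 per mil

-32.9 per mil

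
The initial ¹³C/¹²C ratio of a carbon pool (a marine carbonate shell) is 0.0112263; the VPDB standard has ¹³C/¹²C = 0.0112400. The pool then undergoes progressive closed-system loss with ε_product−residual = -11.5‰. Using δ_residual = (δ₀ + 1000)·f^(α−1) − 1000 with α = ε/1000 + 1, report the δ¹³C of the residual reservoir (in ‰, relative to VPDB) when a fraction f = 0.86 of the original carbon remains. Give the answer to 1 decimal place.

δ₀ = (0.0112263/0.0112400 − 1)×1000 = (0.998781 − 1)×1000 = -1.219‰
α − 1 = ε/1000 = -0.0115
f^(α−1) = 0.86^(-0.0115) = 1.001736
δ_res = (-1.219 + 1000) × 1.001736 − 1000 = 1000.515 − 1000 = 0.51‰

0.5‰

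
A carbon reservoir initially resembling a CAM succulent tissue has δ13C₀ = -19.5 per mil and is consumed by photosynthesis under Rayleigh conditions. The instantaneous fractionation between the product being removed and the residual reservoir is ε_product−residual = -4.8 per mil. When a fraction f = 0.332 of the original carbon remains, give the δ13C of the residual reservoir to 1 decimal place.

-14.3 per mil

Rayleigh residual: δ_res = (δ₀ + 1000)·f^(α−1) − 1000
α = ε/1000 + 1 = 0.99520, so α − 1 = -0.00480
f^(α−1) = 0.332^(-0.00480) = 1.005307
δ_res = (-19.5 + 1000) × 1.005307 − 1000 = 985.703 − 1000 = -14.30 per mil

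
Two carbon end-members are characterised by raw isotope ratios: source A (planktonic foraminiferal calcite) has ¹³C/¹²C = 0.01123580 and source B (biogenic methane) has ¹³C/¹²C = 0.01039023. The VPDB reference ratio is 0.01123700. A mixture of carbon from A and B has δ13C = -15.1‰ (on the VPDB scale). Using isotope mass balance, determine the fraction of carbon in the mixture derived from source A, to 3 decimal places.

δ_A = (0.01123580/0.01123700 − 1)×1000 = (0.999893 − 1)×1000 = -0.107‰
δ_B = (0.01039023/0.01123700 − 1)×1000 = (0.924644 − 1)×1000 = -75.356‰
f_A = (δ_mix − δ_B)/(δ_A − δ_B) = (-15.1 − (-75.356))/(-0.107 − (-75.356))
f_A = 60.256 / 75.249 = 0.8008

0.801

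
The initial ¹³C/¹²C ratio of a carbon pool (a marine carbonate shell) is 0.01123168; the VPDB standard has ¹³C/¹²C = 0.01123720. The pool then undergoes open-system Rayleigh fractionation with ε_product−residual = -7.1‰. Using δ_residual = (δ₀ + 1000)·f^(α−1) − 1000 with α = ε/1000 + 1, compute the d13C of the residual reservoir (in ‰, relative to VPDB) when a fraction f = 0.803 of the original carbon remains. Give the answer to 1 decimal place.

1.1‰

δ₀ = (0.01123168/0.01123720 − 1)×1000 = (0.999509 − 1)×1000 = -0.491‰
α − 1 = ε/1000 = -0.0071
f^(α−1) = 0.803^(-0.0071) = 1.001559
δ_res = (-0.491 + 1000) × 1.001559 − 1000 = 1001.067 − 1000 = 1.07‰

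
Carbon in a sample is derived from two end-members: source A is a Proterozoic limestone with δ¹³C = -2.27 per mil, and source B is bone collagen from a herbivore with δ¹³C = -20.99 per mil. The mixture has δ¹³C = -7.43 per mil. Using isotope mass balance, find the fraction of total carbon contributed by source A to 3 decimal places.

δ_mix = f_A·δ_A + (1 − f_A)·δ_B  ⇒  f_A = (δ_mix − δ_B)/(δ_A − δ_B)
f_A = (-7.43 − (-20.99)) / (-2.27 − (-20.99))
f_A = 13.56 / 18.72 = 0.7244

0.724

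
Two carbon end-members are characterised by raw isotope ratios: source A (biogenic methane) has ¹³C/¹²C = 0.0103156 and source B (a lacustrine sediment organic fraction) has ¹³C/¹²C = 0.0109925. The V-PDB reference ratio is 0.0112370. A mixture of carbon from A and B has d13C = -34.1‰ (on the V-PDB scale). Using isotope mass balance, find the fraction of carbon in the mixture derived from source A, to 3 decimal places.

δ_A = (0.0103156/0.0112370 − 1)×1000 = (0.918003 − 1)×1000 = -81.997‰
δ_B = (0.0109925/0.0112370 − 1)×1000 = (0.978242 − 1)×1000 = -21.758‰
f_A = (δ_mix − δ_B)/(δ_A − δ_B) = (-34.1 − (-21.758))/(-81.997 − (-21.758))
f_A = -12.342 / -60.238 = 0.2049

0.205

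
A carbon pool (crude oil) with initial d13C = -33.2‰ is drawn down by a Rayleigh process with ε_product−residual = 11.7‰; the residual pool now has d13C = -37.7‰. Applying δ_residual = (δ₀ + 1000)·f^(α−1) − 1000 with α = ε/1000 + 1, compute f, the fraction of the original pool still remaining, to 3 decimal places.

0.671

α − 1 = ε/1000 = 0.0117
(δ_res + 1000)/(δ₀ + 1000) = (-37.7 + 1000)/(-33.2 + 1000) = 962.3/966.8 = 0.995345
f = 0.995345^(1/0.0117) = exp(ln(0.995345)/0.0117) = exp(-0.00467/0.0117)
f = exp(-0.3988) = 0.6712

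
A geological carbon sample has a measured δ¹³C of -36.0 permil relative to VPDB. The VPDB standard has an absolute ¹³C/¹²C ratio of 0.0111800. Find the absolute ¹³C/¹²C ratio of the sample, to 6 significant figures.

0.0107775

R_sample = R_standard × (δ¹³C/1000 + 1)
R_sample = 0.0111800 × (-36.0/1000 + 1) = 0.0111800 × 0.964000
R_sample = 0.0107775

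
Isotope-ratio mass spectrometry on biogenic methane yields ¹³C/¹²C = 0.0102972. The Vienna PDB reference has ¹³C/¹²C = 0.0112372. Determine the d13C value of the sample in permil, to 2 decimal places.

-83.65 permil

d13C = (R_sample / R_standard − 1) × 1000
R_sample / R_standard = 0.0102972 / 0.0112372 = 0.916349
d13C = (0.916349 − 1) × 1000 = -83.651 permil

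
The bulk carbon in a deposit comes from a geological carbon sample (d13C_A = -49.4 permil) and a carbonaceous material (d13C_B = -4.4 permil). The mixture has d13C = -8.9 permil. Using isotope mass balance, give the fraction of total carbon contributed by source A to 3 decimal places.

δ_mix = f_A·δ_A + (1 − f_A)·δ_B  ⇒  f_A = (δ_mix − δ_B)/(δ_A − δ_B)
f_A = (-8.9 − (-4.4)) / (-49.4 − (-4.4))
f_A = -4.5 / -45.0 = 0.1000

0.100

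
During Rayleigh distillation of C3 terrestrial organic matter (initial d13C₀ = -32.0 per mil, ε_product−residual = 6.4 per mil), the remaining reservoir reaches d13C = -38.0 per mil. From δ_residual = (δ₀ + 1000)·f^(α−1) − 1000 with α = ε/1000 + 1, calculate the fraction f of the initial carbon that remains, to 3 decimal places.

0.379

α − 1 = ε/1000 = 0.0064
(δ_res + 1000)/(δ₀ + 1000) = (-38.0 + 1000)/(-32.0 + 1000) = 962.0/968.0 = 0.993802
f = 0.993802^(1/0.0064) = exp(ln(0.993802)/0.0064) = exp(-0.00622/0.0064)
f = exp(-0.9715) = 0.3785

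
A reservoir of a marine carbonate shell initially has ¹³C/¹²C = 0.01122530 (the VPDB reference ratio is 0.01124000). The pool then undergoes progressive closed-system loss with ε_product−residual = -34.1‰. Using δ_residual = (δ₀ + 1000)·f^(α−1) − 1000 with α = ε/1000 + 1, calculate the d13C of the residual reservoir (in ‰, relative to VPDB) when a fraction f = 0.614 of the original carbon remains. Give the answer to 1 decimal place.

δ₀ = (0.01122530/0.01124000 − 1)×1000 = (0.998692 − 1)×1000 = -1.308‰
α − 1 = ε/1000 = -0.0341
f^(α−1) = 0.614^(-0.0341) = 1.016772
δ_res = (-1.308 + 1000) × 1.016772 − 1000 = 1015.442 − 1000 = 15.44‰

15.4‰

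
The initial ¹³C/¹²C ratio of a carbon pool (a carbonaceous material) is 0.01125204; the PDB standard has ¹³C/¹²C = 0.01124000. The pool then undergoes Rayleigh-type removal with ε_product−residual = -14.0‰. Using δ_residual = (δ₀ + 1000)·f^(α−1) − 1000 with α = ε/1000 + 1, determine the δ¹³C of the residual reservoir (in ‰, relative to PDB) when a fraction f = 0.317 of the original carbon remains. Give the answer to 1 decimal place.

δ₀ = (0.01125204/0.01124000 − 1)×1000 = (1.001071 − 1)×1000 = 1.071‰
α − 1 = ε/1000 = -0.0140
f^(α−1) = 0.317^(-0.0140) = 1.016214
δ_res = (1.071 + 1000) × 1.016214 − 1000 = 1017.303 − 1000 = 17.30‰

17.3‰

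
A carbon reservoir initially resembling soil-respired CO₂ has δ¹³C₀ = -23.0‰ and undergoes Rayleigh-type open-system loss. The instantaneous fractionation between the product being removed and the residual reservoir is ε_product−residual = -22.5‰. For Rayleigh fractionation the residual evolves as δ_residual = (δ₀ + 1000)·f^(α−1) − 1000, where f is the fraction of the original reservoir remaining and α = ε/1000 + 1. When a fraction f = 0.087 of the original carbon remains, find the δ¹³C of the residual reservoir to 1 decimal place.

Rayleigh residual: δ_res = (δ₀ + 1000)·f^(α−1) − 1000
α = ε/1000 + 1 = 0.97750, so α − 1 = -0.02250
f^(α−1) = 0.087^(-0.02250) = 1.056479
δ_res = (-23.0 + 1000) × 1.056479 − 1000 = 1032.180 − 1000 = 32.18‰

32.2‰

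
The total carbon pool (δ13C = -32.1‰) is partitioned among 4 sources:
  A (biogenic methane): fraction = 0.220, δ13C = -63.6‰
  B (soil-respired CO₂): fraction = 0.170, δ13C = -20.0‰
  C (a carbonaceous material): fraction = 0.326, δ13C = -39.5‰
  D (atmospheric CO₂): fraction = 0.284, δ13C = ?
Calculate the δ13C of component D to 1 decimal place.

-6.4‰

Isotope mass balance: δ_bulk = Σ fᵢ·δᵢ.
-32.1 = 0.220×(-63.6) + 0.170×(-20.0) + 0.326×(-39.5) + 0.284×δ_D
0.284·δ_D = -32.1 − (-30.269) = -1.831
δ_D = -1.831 / 0.284 = -6.45‰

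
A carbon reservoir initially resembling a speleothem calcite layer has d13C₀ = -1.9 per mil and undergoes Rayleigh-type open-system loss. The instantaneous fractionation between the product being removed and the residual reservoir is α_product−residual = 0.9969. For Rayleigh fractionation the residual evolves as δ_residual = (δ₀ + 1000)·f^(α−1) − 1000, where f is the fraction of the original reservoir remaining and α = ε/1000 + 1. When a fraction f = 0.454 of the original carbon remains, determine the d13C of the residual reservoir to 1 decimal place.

0.5 per mil

Rayleigh residual: δ_res = (δ₀ + 1000)·f^(α−1) − 1000
α − 1 = -0.00310
f^(α−1) = 0.454^(-0.00310) = 1.002451
δ_res = (-1.9 + 1000) × 1.002451 − 1000 = 1000.546 − 1000 = 0.55 per mil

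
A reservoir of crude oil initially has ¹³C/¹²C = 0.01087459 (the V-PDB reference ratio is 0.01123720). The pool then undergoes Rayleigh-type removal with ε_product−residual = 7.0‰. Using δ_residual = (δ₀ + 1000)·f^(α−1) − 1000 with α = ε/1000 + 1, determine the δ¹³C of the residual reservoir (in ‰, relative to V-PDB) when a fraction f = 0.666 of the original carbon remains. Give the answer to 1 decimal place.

-35.0‰

δ₀ = (0.01087459/0.01123720 − 1)×1000 = (0.967731 − 1)×1000 = -32.269‰
α − 1 = ε/1000 = 0.0070
f^(α−1) = 0.666^(0.0070) = 0.997159
δ_res = (-32.269 + 1000) × 0.997159 − 1000 = 964.982 − 1000 = -35.02‰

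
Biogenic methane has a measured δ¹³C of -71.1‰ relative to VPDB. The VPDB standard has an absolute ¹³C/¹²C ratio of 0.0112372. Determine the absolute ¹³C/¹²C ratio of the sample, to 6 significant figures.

R_sample = R_standard × (δ¹³C/1000 + 1)
R_sample = 0.0112372 × (-71.1/1000 + 1) = 0.0112372 × 0.928900
R_sample = 0.0104382

0.0104382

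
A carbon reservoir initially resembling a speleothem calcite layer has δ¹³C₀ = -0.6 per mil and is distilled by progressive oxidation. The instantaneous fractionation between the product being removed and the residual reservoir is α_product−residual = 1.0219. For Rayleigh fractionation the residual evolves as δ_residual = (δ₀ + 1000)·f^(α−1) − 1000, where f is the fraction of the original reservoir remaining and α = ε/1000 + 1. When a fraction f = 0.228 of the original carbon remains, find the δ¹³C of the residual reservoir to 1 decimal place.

Rayleigh residual: δ_res = (δ₀ + 1000)·f^(α−1) − 1000
α − 1 = 0.02190
f^(α−1) = 0.228^(0.02190) = 0.968141
δ_res = (-0.6 + 1000) × 0.968141 − 1000 = 967.560 − 1000 = -32.44 per mil

-32.4 per mil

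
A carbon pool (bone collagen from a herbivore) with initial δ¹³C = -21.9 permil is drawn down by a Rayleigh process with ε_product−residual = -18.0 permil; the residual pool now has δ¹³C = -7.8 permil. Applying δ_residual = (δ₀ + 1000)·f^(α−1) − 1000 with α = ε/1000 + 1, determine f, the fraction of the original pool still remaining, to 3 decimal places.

0.452

α − 1 = ε/1000 = -0.0180
(δ_res + 1000)/(δ₀ + 1000) = (-7.8 + 1000)/(-21.9 + 1000) = 992.2/978.1 = 1.014416
f = 1.014416^(1/-0.0180) = exp(ln(1.014416)/-0.0180) = exp(0.01431/-0.0180)
f = exp(-0.7952) = 0.4515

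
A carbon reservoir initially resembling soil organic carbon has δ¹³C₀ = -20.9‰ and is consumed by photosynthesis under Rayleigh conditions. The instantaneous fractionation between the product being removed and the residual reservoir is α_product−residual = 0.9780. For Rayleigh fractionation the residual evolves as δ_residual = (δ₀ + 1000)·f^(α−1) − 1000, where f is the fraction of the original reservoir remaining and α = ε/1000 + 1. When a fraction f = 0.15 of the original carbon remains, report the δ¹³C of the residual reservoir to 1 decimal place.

20.8‰

Rayleigh residual: δ_res = (δ₀ + 1000)·f^(α−1) − 1000
α − 1 = -0.02200
f^(α−1) = 0.15^(-0.02200) = 1.042620
δ_res = (-20.9 + 1000) × 1.042620 − 1000 = 1020.829 − 1000 = 20.83‰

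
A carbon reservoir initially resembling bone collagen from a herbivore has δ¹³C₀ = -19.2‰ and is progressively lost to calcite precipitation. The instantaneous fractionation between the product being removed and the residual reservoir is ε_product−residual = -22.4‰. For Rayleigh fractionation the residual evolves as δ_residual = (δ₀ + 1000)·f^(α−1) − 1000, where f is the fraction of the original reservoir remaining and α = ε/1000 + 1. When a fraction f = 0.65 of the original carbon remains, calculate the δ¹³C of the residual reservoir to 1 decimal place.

-9.7‰

Rayleigh residual: δ_res = (δ₀ + 1000)·f^(α−1) − 1000
α = ε/1000 + 1 = 0.97760, so α − 1 = -0.02240
f^(α−1) = 0.65^(-0.02240) = 1.009696
δ_res = (-19.2 + 1000) × 1.009696 − 1000 = 990.310 − 1000 = -9.69‰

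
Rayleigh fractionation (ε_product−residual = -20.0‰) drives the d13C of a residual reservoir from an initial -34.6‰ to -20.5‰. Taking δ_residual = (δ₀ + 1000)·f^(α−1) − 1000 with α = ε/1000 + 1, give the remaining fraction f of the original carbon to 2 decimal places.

0.48

α − 1 = ε/1000 = -0.0200
(δ_res + 1000)/(δ₀ + 1000) = (-20.5 + 1000)/(-34.6 + 1000) = 979.5/965.4 = 1.014605
f = 1.014605^(1/-0.0200) = exp(ln(1.014605)/-0.0200) = exp(0.01450/-0.0200)
f = exp(-0.7250) = 0.4843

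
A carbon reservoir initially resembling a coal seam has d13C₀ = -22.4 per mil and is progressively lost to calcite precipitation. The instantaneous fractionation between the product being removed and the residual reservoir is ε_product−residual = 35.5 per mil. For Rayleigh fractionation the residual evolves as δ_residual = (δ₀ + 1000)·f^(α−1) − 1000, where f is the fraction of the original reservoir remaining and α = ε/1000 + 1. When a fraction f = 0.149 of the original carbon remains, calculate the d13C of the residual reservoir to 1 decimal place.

-86.3 per mil

Rayleigh residual: δ_res = (δ₀ + 1000)·f^(α−1) − 1000
α = ε/1000 + 1 = 1.03550, so α − 1 = 0.03550
f^(α−1) = 0.149^(0.03550) = 0.934648
δ_res = (-22.4 + 1000) × 0.934648 − 1000 = 913.712 − 1000 = -86.29 per mil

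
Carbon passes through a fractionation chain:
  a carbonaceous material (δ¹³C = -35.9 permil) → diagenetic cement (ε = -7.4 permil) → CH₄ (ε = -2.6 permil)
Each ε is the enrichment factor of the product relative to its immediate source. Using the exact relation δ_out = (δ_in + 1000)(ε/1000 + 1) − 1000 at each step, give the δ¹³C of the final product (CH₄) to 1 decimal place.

step 1: δ = (-35.90 + 1000)·(-7.4/1000 + 1) − 1000 = -43.03 permil
step 2: δ = (-43.03 + 1000)·(-2.6/1000 + 1) − 1000 = -45.52 permil

-45.5 permil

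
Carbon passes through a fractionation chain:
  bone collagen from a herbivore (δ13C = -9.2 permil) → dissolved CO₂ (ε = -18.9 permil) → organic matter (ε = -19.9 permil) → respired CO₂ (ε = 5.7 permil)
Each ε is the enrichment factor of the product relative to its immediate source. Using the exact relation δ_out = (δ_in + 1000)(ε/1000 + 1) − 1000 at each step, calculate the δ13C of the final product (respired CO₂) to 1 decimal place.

-41.8 permil

step 1: δ = (-9.20 + 1000)·(-18.9/1000 + 1) − 1000 = -27.93 permil
step 2: δ = (-27.93 + 1000)·(-19.9/1000 + 1) − 1000 = -47.27 permil
step 3: δ = (-47.27 + 1000)·(5.7/1000 + 1) − 1000 = -41.84 permil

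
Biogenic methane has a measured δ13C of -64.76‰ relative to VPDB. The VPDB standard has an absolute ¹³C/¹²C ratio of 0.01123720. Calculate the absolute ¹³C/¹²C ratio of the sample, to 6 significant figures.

0.0105095

R_sample = R_standard × (δ13C/1000 + 1)
R_sample = 0.01123720 × (-64.76/1000 + 1) = 0.01123720 × 0.935240
R_sample = 0.0105095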